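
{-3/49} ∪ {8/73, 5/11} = {-3/49, 8/73, 5/11}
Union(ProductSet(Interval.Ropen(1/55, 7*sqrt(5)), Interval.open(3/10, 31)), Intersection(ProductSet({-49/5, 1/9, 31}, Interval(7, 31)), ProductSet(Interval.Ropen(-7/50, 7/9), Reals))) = Union(ProductSet({1/9}, Interval(7, 31)), ProductSet(Interval.Ropen(1/55, 7*sqrt(5)), Interval.open(3/10, 31)))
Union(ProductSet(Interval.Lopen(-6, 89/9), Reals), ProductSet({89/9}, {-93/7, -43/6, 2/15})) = ProductSet(Interval.Lopen(-6, 89/9), Reals)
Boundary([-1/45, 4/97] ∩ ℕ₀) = {0}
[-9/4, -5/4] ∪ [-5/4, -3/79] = [-9/4, -3/79]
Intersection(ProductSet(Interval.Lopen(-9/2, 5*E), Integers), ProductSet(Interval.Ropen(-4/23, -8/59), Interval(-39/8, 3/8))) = ProductSet(Interval.Ropen(-4/23, -8/59), Range(-4, 1, 1))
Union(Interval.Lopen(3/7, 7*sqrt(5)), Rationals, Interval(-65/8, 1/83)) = Union(Interval(-65/8, 1/83), Interval(3/7, 7*sqrt(5)), Rationals)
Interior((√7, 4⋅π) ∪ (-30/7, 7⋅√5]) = (-30/7, 7⋅√5)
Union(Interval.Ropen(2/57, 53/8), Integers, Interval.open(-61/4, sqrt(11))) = Union(Integers, Interval.open(-61/4, 53/8))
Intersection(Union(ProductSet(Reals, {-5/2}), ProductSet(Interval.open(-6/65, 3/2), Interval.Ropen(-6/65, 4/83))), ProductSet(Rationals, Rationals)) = Union(ProductSet(Intersection(Interval.open(-6/65, 3/2), Rationals), Intersection(Interval.Ropen(-6/65, 4/83), Rationals)), ProductSet(Rationals, {-5/2}))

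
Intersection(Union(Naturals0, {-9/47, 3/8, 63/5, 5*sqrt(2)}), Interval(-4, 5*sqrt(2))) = Union({-9/47, 3/8, 5*sqrt(2)}, Range(0, 8, 1))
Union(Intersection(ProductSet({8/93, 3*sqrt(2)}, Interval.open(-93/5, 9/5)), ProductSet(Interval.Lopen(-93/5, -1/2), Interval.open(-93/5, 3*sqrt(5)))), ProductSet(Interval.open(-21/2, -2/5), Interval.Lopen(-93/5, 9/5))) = ProductSet(Interval.open(-21/2, -2/5), Interval.Lopen(-93/5, 9/5))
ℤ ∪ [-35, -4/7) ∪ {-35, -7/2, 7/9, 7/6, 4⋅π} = ℤ ∪ [-35, -4/7) ∪ {7/9, 7/6, 4⋅π}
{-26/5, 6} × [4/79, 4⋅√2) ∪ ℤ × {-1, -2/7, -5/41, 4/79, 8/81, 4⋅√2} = ({-26/5, 6} × [4/79, 4⋅√2)) ∪ (ℤ × {-1, -2/7, -5/41, 4/79, 8/81, 4⋅√2})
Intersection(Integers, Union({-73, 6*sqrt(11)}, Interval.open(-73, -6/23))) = Range(-73, 0, 1)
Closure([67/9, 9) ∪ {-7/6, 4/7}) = {-7/6, 4/7} ∪ [67/9, 9]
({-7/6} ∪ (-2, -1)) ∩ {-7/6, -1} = {-7/6}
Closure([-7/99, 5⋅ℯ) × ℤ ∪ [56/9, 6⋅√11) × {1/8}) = ([-7/99, 5⋅ℯ] × ℤ) ∪ ([56/9, 6⋅√11] × {1/8})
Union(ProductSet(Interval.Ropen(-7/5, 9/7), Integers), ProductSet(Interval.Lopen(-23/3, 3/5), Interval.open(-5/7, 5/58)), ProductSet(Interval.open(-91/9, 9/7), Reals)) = ProductSet(Interval.open(-91/9, 9/7), Reals)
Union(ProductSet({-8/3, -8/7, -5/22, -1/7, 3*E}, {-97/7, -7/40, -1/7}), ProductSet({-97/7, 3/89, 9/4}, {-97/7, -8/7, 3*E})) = Union(ProductSet({-97/7, 3/89, 9/4}, {-97/7, -8/7, 3*E}), ProductSet({-8/3, -8/7, -5/22, -1/7, 3*E}, {-97/7, -7/40, -1/7}))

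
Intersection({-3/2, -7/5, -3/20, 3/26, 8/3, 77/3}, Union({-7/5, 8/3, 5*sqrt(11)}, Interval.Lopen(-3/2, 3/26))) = {-7/5, -3/20, 3/26, 8/3}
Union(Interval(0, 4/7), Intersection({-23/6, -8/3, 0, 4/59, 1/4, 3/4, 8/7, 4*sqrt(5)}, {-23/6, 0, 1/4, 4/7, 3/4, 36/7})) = Union({-23/6, 3/4}, Interval(0, 4/7))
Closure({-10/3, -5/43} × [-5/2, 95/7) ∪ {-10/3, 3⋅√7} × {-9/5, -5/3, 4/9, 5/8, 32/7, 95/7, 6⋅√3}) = ({-10/3, -5/43} × [-5/2, 95/7]) ∪ ({-10/3, 3⋅√7} × {-9/5, -5/3, 4/9, 5/8, 32/7, 95/7, 6⋅√3})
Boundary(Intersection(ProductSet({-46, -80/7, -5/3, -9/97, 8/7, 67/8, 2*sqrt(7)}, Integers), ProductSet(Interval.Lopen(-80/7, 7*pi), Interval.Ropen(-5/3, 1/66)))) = ProductSet({-5/3, -9/97, 8/7, 67/8, 2*sqrt(7)}, Range(-1, 1, 1))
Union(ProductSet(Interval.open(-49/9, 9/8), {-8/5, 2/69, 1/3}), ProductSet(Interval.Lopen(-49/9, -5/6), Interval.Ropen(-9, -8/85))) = Union(ProductSet(Interval.Lopen(-49/9, -5/6), Interval.Ropen(-9, -8/85)), ProductSet(Interval.open(-49/9, 9/8), {-8/5, 2/69, 1/3}))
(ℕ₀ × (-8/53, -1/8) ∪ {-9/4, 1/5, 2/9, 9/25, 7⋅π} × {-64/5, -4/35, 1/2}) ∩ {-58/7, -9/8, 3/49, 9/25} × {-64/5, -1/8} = {9/25} × {-64/5}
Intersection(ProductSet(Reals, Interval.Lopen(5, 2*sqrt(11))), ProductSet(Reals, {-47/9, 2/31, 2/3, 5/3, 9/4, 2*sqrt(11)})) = ProductSet(Reals, {2*sqrt(11)})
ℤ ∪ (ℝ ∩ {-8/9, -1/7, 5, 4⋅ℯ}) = ℤ ∪ {-8/9, -1/7, 4⋅ℯ}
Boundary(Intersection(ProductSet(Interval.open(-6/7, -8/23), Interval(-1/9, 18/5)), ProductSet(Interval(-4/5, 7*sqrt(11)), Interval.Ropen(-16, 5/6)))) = Union(ProductSet({-4/5, -8/23}, Interval(-1/9, 5/6)), ProductSet(Interval(-4/5, -8/23), {-1/9, 5/6}))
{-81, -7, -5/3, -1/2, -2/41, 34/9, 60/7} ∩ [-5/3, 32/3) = {-5/3, -1/2, -2/41, 34/9, 60/7}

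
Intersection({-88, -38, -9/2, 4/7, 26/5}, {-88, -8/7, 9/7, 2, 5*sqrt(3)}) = {-88}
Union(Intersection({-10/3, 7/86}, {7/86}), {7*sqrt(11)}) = {7/86, 7*sqrt(11)}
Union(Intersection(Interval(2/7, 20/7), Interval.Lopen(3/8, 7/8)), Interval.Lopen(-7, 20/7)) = Interval.Lopen(-7, 20/7)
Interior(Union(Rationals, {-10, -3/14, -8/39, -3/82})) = EmptySet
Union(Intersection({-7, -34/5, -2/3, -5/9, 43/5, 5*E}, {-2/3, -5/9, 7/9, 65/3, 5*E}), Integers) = Union({-2/3, -5/9, 5*E}, Integers)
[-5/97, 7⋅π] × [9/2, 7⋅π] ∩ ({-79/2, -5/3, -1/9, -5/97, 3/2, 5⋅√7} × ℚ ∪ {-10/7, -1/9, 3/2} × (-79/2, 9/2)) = {-5/97, 3/2, 5⋅√7} × (ℚ ∩ [9/2, 7⋅π])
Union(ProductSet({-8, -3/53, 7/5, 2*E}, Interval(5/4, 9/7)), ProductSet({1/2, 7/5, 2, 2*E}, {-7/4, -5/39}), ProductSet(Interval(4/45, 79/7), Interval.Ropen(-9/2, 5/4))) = Union(ProductSet({-8, -3/53, 7/5, 2*E}, Interval(5/4, 9/7)), ProductSet(Interval(4/45, 79/7), Interval.Ropen(-9/2, 5/4)))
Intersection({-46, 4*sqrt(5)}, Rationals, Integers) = {-46}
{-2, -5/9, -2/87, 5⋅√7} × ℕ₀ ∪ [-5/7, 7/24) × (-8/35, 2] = ({-2, -5/9, -2/87, 5⋅√7} × ℕ₀) ∪ ([-5/7, 7/24) × (-8/35, 2])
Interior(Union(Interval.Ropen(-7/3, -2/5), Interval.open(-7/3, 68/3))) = Interval.open(-7/3, 68/3)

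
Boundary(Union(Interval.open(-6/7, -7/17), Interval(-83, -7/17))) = {-83, -7/17}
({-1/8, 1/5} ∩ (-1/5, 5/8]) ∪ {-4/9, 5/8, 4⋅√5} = {-4/9, -1/8, 1/5, 5/8, 4⋅√5}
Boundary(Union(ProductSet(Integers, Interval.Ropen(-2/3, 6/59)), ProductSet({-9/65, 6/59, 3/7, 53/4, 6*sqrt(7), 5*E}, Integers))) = Union(ProductSet({-9/65, 6/59, 3/7, 53/4, 6*sqrt(7), 5*E}, Integers), ProductSet(Integers, Interval(-2/3, 6/59)))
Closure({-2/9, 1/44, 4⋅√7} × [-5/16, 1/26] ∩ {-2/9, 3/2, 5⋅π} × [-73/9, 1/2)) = {-2/9} × [-5/16, 1/26]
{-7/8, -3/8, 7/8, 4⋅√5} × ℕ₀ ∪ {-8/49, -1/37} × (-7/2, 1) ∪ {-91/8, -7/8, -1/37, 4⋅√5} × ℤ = ({-8/49, -1/37} × (-7/2, 1)) ∪ ({-91/8, -7/8, -1/37, 4⋅√5} × ℤ) ∪ ({-7/8, -3/8, 7/8, 4⋅√5} × ℕ₀)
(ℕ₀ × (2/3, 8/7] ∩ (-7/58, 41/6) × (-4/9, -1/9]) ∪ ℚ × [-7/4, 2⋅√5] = ℚ × [-7/4, 2⋅√5]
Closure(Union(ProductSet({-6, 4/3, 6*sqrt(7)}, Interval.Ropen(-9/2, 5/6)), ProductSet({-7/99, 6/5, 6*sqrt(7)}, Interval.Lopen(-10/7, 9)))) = Union(ProductSet({-6, 4/3, 6*sqrt(7)}, Interval(-9/2, 5/6)), ProductSet({-7/99, 6/5, 6*sqrt(7)}, Interval(-10/7, 9)))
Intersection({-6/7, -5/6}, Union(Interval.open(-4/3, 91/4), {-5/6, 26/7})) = {-6/7, -5/6}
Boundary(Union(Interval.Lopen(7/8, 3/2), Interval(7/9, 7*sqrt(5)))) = {7/9, 7*sqrt(5)}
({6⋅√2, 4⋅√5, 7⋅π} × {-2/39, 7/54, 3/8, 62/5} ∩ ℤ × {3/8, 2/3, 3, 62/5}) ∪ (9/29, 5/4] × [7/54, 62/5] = (9/29, 5/4] × [7/54, 62/5]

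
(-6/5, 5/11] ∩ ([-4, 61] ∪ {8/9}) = (-6/5, 5/11]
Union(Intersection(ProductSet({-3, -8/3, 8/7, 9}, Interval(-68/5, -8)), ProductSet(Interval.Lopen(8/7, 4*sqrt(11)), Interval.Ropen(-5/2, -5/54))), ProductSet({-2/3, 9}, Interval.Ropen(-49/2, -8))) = ProductSet({-2/3, 9}, Interval.Ropen(-49/2, -8))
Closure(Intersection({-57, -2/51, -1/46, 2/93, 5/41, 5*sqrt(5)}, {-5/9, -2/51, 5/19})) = {-2/51}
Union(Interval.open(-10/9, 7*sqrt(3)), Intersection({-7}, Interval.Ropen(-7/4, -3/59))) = Interval.open(-10/9, 7*sqrt(3))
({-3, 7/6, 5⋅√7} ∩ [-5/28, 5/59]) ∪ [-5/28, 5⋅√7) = [-5/28, 5⋅√7)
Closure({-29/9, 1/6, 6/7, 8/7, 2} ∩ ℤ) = {2}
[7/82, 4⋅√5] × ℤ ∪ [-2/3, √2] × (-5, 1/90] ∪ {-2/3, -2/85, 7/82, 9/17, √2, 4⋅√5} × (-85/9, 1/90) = ([7/82, 4⋅√5] × ℤ) ∪ ([-2/3, √2] × (-5, 1/90]) ∪ ({-2/3, -2/85, 7/82, 9/17, √2, 4⋅√5} × (-85/9, 1/90))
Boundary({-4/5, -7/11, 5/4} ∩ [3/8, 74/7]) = {5/4}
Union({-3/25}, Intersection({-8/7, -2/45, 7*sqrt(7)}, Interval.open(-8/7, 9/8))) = {-3/25, -2/45}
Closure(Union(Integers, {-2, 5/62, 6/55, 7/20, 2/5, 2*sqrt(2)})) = Union({5/62, 6/55, 7/20, 2/5, 2*sqrt(2)}, Integers)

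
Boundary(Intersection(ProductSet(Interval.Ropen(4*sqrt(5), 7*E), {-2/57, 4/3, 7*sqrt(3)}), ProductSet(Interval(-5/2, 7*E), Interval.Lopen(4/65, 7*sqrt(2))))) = ProductSet(Interval(4*sqrt(5), 7*E), {4/3})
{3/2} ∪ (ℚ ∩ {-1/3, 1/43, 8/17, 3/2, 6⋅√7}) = {-1/3, 1/43, 8/17, 3/2}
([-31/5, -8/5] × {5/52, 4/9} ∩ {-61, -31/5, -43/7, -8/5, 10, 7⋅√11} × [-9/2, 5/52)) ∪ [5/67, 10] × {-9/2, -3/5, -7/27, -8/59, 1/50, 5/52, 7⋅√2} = [5/67, 10] × {-9/2, -3/5, -7/27, -8/59, 1/50, 5/52, 7⋅√2}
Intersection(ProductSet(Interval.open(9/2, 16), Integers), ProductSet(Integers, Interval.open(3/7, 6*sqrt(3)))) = ProductSet(Range(5, 16, 1), Range(1, 11, 1))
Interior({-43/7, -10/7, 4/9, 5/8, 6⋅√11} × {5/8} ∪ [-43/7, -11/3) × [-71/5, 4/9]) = (-43/7, -11/3) × (-71/5, 4/9)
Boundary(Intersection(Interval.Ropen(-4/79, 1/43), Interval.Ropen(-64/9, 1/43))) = {-4/79, 1/43}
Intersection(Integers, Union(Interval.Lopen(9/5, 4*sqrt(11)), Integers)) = Integers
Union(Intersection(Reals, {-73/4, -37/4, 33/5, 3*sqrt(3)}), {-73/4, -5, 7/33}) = {-73/4, -37/4, -5, 7/33, 33/5, 3*sqrt(3)}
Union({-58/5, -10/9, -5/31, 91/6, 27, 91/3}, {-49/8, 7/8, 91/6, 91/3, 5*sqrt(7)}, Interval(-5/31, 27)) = Union({-58/5, -49/8, -10/9, 91/3}, Interval(-5/31, 27))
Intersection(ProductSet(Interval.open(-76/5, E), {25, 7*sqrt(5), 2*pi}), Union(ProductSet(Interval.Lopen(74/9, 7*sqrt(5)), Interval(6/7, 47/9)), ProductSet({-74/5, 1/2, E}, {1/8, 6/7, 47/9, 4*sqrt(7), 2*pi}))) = ProductSet({-74/5, 1/2}, {2*pi})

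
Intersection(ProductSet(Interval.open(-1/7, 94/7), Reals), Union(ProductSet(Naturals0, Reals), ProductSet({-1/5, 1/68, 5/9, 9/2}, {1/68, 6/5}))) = Union(ProductSet({1/68, 5/9, 9/2}, {1/68, 6/5}), ProductSet(Range(0, 14, 1), Reals))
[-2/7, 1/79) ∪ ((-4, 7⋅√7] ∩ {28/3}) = [-2/7, 1/79) ∪ {28/3}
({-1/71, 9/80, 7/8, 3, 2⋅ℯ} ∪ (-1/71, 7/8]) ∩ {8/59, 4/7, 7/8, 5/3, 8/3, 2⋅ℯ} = {8/59, 4/7, 7/8, 2⋅ℯ}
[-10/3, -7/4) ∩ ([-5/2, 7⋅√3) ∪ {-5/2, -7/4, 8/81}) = [-5/2, -7/4)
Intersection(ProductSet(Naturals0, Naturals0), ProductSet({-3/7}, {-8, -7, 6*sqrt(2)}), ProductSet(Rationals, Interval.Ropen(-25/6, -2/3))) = EmptySet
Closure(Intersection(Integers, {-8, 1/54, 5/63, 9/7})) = {-8}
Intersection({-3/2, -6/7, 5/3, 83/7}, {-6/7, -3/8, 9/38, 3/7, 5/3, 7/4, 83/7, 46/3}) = {-6/7, 5/3, 83/7}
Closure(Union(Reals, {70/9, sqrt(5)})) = Reals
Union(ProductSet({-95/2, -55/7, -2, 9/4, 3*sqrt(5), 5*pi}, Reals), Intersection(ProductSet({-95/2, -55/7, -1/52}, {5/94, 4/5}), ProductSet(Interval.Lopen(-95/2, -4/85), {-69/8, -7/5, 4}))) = ProductSet({-95/2, -55/7, -2, 9/4, 3*sqrt(5), 5*pi}, Reals)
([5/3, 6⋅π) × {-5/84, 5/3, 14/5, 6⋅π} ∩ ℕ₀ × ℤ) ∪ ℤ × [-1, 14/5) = ℤ × [-1, 14/5)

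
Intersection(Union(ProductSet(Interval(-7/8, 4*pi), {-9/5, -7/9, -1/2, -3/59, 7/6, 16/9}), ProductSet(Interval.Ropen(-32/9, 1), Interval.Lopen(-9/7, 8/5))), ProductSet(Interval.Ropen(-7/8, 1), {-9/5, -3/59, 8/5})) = ProductSet(Interval.Ropen(-7/8, 1), {-9/5, -3/59, 8/5})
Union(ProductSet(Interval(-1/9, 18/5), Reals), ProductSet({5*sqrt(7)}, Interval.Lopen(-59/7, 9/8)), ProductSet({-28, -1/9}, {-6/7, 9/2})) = Union(ProductSet({5*sqrt(7)}, Interval.Lopen(-59/7, 9/8)), ProductSet({-28, -1/9}, {-6/7, 9/2}), ProductSet(Interval(-1/9, 18/5), Reals))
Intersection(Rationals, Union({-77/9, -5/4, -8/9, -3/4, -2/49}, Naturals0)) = Union({-77/9, -5/4, -8/9, -3/4, -2/49}, Naturals0)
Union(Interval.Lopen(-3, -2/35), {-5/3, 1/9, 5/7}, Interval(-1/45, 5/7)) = Union(Interval.Lopen(-3, -2/35), Interval(-1/45, 5/7))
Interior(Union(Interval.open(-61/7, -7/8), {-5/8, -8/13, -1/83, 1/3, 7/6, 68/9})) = Interval.open(-61/7, -7/8)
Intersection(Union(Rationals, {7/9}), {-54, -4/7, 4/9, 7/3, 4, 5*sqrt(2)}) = {-54, -4/7, 4/9, 7/3, 4}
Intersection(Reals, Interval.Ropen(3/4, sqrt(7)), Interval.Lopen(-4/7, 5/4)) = Interval(3/4, 5/4)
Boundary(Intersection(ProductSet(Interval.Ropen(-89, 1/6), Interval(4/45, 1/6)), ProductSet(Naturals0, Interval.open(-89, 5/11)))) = ProductSet(Range(0, 1, 1), Interval(4/45, 1/6))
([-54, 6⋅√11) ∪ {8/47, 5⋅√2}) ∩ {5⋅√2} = {5⋅√2}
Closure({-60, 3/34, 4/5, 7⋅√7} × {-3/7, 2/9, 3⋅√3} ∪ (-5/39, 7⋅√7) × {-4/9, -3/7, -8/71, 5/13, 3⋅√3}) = ({-60, 3/34, 4/5, 7⋅√7} × {-3/7, 2/9, 3⋅√3}) ∪ ([-5/39, 7⋅√7] × {-4/9, -3/7, -8/71, 5/13, 3⋅√3})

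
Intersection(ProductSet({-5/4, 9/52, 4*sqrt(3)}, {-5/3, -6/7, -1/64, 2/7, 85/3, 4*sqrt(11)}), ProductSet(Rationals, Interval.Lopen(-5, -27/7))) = EmptySet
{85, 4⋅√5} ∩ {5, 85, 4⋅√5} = {85, 4⋅√5}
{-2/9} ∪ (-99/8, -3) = (-99/8, -3) ∪ {-2/9}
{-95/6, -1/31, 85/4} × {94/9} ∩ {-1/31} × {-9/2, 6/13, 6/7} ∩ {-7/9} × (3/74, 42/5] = ∅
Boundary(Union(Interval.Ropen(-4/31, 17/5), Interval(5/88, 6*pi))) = {-4/31, 6*pi}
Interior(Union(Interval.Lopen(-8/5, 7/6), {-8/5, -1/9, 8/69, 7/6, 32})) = Interval.open(-8/5, 7/6)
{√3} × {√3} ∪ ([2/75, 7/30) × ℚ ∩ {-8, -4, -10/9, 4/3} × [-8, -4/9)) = {√3} × {√3}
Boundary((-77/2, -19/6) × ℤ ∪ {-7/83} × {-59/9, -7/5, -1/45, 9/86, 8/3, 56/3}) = ([-77/2, -19/6] × ℤ) ∪ ({-7/83} × {-59/9, -7/5, -1/45, 9/86, 8/3, 56/3})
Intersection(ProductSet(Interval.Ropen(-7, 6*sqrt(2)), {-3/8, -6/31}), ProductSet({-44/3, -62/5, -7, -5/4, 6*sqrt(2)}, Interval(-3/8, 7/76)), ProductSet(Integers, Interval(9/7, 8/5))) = EmptySet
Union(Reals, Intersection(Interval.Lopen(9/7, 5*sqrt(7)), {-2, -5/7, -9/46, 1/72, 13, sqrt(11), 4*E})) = Reals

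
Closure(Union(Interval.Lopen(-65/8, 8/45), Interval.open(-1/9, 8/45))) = Interval(-65/8, 8/45)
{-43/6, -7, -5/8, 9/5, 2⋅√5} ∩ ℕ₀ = ∅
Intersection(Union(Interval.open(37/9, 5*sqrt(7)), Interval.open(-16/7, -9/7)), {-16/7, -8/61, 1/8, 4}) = EmptySet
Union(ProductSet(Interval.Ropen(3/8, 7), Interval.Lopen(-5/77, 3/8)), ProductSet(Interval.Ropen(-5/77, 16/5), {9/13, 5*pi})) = Union(ProductSet(Interval.Ropen(-5/77, 16/5), {9/13, 5*pi}), ProductSet(Interval.Ropen(3/8, 7), Interval.Lopen(-5/77, 3/8)))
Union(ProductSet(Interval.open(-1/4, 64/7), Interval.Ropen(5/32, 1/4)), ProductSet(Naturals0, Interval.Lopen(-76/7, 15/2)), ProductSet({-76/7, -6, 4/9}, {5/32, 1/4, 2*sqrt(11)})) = Union(ProductSet({-76/7, -6, 4/9}, {5/32, 1/4, 2*sqrt(11)}), ProductSet(Interval.open(-1/4, 64/7), Interval.Ropen(5/32, 1/4)), ProductSet(Naturals0, Interval.Lopen(-76/7, 15/2)))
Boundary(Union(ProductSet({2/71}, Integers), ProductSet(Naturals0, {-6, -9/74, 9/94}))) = Union(ProductSet({2/71}, Integers), ProductSet(Naturals0, {-6, -9/74, 9/94}))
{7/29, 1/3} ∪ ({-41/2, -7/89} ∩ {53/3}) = {7/29, 1/3}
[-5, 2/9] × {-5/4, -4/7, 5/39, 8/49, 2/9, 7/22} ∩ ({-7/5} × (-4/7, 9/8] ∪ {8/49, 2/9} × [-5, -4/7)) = ({8/49, 2/9} × {-5/4}) ∪ ({-7/5} × {5/39, 8/49, 2/9, 7/22})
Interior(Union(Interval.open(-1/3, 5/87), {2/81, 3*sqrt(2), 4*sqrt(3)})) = Interval.open(-1/3, 5/87)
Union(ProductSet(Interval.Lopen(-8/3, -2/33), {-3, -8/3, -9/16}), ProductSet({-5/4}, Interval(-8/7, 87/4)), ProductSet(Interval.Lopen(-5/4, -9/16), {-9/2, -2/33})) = Union(ProductSet({-5/4}, Interval(-8/7, 87/4)), ProductSet(Interval.Lopen(-8/3, -2/33), {-3, -8/3, -9/16}), ProductSet(Interval.Lopen(-5/4, -9/16), {-9/2, -2/33}))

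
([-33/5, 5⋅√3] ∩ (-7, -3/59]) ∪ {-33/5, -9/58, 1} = [-33/5, -3/59] ∪ {1}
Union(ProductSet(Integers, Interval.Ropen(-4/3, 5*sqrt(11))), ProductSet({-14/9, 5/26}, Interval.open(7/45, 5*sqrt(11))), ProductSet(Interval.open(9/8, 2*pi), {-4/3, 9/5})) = Union(ProductSet({-14/9, 5/26}, Interval.open(7/45, 5*sqrt(11))), ProductSet(Integers, Interval.Ropen(-4/3, 5*sqrt(11))), ProductSet(Interval.open(9/8, 2*pi), {-4/3, 9/5}))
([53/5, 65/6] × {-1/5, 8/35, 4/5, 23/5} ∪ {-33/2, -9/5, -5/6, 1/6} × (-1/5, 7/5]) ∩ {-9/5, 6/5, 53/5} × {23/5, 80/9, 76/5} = {53/5} × {23/5}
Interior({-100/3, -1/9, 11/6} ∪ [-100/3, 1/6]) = (-100/3, 1/6)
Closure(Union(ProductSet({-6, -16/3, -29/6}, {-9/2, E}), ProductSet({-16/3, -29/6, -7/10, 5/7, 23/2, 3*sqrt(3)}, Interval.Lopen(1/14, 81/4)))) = Union(ProductSet({-6, -16/3, -29/6}, {-9/2, E}), ProductSet({-16/3, -29/6, -7/10, 5/7, 23/2, 3*sqrt(3)}, Interval(1/14, 81/4)))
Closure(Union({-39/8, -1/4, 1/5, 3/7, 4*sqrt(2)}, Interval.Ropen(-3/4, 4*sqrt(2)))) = Union({-39/8}, Interval(-3/4, 4*sqrt(2)))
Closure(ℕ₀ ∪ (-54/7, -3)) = [-54/7, -3] ∪ ℕ₀ ∪ (ℕ₀ \ (-54/7, -3))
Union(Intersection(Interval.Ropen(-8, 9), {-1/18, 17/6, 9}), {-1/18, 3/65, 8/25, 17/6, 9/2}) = {-1/18, 3/65, 8/25, 17/6, 9/2}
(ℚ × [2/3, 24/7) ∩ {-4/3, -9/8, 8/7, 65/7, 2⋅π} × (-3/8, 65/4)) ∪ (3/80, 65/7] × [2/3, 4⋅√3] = ({-4/3, -9/8, 8/7, 65/7} × [2/3, 24/7)) ∪ ((3/80, 65/7] × [2/3, 4⋅√3])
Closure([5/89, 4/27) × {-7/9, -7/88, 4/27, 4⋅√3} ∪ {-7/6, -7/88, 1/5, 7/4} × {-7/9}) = ({-7/6, -7/88, 1/5, 7/4} × {-7/9}) ∪ ([5/89, 4/27] × {-7/9, -7/88, 4/27, 4⋅√3})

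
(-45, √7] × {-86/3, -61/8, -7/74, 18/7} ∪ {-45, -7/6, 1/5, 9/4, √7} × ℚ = ({-45, -7/6, 1/5, 9/4, √7} × ℚ) ∪ ((-45, √7] × {-86/3, -61/8, -7/74, 18/7})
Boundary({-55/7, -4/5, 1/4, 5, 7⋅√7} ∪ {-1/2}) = {-55/7, -4/5, -1/2, 1/4, 5, 7⋅√7}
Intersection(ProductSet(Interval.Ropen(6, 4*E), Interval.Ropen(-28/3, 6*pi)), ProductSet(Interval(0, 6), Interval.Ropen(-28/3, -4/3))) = ProductSet({6}, Interval.Ropen(-28/3, -4/3))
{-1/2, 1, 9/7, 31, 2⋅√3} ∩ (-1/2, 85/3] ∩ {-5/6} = ∅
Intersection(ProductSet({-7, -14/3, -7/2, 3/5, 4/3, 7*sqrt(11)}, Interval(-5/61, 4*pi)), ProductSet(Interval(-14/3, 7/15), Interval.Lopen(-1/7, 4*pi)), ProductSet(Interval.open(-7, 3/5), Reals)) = ProductSet({-14/3, -7/2}, Interval(-5/61, 4*pi))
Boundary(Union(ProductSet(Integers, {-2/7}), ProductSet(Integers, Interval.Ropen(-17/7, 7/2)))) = ProductSet(Integers, Interval(-17/7, 7/2))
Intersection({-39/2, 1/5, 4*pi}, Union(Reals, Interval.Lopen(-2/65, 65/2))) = {-39/2, 1/5, 4*pi}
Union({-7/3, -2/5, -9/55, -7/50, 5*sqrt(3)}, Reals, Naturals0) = Reals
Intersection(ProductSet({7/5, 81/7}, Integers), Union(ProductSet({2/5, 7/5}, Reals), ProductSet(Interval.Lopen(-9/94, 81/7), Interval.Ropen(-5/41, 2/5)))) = Union(ProductSet({7/5}, Integers), ProductSet({7/5, 81/7}, Range(0, 1, 1)))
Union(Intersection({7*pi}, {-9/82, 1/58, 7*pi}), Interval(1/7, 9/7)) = Union({7*pi}, Interval(1/7, 9/7))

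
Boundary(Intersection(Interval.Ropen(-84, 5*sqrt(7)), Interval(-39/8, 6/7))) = {-39/8, 6/7}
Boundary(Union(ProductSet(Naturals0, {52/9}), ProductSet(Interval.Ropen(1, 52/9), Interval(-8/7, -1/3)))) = Union(ProductSet({1, 52/9}, Interval(-8/7, -1/3)), ProductSet(Interval(1, 52/9), {-8/7, -1/3}), ProductSet(Naturals0, {52/9}))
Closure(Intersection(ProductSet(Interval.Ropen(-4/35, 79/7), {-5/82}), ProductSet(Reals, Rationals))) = ProductSet(Interval(-4/35, 79/7), {-5/82})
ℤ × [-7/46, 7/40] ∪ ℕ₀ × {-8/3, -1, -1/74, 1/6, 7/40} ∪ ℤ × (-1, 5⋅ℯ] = (ℕ₀ × {-8/3, -1, -1/74, 1/6, 7/40}) ∪ (ℤ × (-1, 5⋅ℯ])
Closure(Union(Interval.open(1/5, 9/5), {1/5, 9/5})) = Interval(1/5, 9/5)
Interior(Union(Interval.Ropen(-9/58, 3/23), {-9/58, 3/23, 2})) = Interval.open(-9/58, 3/23)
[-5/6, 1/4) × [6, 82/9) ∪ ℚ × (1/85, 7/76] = (ℚ × (1/85, 7/76]) ∪ ([-5/6, 1/4) × [6, 82/9))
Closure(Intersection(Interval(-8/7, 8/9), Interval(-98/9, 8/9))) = Interval(-8/7, 8/9)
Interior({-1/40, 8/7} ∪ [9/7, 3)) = (9/7, 3)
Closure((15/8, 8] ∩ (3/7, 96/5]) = [15/8, 8]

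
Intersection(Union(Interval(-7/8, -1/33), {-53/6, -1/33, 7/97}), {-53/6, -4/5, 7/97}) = {-53/6, -4/5, 7/97}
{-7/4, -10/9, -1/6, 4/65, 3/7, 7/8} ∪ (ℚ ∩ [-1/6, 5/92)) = {-7/4, -10/9, 4/65, 3/7, 7/8} ∪ (ℚ ∩ [-1/6, 5/92))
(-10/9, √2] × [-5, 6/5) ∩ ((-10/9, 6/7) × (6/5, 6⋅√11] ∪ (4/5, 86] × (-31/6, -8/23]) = (4/5, √2] × [-5, -8/23]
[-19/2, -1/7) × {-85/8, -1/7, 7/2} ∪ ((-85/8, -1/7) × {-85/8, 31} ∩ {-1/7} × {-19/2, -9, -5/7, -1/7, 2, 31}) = [-19/2, -1/7) × {-85/8, -1/7, 7/2}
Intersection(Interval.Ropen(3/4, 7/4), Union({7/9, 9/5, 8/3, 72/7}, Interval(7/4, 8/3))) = {7/9}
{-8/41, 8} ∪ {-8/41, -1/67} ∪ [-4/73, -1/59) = {-8/41, -1/67, 8} ∪ [-4/73, -1/59)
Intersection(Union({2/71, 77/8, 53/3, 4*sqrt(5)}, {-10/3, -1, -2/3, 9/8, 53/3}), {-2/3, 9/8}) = {-2/3, 9/8}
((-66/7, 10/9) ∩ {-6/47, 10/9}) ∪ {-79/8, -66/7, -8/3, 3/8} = {-79/8, -66/7, -8/3, -6/47, 3/8}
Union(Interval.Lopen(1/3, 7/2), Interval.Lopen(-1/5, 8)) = Interval.Lopen(-1/5, 8)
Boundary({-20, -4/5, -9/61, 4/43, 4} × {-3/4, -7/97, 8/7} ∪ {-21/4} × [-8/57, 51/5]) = ({-21/4} × [-8/57, 51/5]) ∪ ({-20, -4/5, -9/61, 4/43, 4} × {-3/4, -7/97, 8/7})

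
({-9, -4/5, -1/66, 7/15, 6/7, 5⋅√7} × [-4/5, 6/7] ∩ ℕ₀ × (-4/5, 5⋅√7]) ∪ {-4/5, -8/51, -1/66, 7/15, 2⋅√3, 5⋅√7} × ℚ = {-4/5, -8/51, -1/66, 7/15, 2⋅√3, 5⋅√7} × ℚ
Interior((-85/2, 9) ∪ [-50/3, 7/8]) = (-85/2, 9)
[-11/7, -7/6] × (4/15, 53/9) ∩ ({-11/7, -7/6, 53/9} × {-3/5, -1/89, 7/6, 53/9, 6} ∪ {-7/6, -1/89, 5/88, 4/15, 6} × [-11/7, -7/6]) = {-11/7, -7/6} × {7/6}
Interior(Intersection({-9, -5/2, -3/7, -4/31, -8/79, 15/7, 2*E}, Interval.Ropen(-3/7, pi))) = EmptySet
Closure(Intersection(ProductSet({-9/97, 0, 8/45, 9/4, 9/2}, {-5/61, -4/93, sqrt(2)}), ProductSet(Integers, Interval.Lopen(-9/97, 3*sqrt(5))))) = ProductSet({0}, {-5/61, -4/93, sqrt(2)})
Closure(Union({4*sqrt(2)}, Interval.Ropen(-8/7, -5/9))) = Union({4*sqrt(2)}, Interval(-8/7, -5/9))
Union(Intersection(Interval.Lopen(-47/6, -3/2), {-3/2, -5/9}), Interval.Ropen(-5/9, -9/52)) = Union({-3/2}, Interval.Ropen(-5/9, -9/52))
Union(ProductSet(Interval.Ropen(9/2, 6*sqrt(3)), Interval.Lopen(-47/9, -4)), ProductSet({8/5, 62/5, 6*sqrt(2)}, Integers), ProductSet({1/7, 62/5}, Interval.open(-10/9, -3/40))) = Union(ProductSet({1/7, 62/5}, Interval.open(-10/9, -3/40)), ProductSet({8/5, 62/5, 6*sqrt(2)}, Integers), ProductSet(Interval.Ropen(9/2, 6*sqrt(3)), Interval.Lopen(-47/9, -4)))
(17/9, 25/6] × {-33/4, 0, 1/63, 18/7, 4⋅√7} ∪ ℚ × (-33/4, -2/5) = (ℚ × (-33/4, -2/5)) ∪ ((17/9, 25/6] × {-33/4, 0, 1/63, 18/7, 4⋅√7})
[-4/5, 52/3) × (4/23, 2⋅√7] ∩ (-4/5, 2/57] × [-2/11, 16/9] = (-4/5, 2/57] × (4/23, 16/9]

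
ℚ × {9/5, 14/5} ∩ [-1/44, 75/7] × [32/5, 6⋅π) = ∅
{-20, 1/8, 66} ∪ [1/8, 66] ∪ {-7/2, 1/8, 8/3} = {-20, -7/2} ∪ [1/8, 66]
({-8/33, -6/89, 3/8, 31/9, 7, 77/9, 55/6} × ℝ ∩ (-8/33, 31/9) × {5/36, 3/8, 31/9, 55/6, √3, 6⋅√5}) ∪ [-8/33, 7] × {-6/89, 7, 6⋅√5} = ([-8/33, 7] × {-6/89, 7, 6⋅√5}) ∪ ({-6/89, 3/8} × {5/36, 3/8, 31/9, 55/6, √3, 6⋅√5})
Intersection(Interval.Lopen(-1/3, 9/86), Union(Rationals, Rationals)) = Intersection(Interval.Lopen(-1/3, 9/86), Rationals)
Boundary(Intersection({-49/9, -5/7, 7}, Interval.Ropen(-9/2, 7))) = {-5/7}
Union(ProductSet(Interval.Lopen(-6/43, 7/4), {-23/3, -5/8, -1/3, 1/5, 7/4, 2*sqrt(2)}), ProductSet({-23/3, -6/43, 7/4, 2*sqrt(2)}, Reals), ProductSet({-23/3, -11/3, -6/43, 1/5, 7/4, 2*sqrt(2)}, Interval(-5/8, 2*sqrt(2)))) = Union(ProductSet({-23/3, -6/43, 7/4, 2*sqrt(2)}, Reals), ProductSet({-23/3, -11/3, -6/43, 1/5, 7/4, 2*sqrt(2)}, Interval(-5/8, 2*sqrt(2))), ProductSet(Interval.Lopen(-6/43, 7/4), {-23/3, -5/8, -1/3, 1/5, 7/4, 2*sqrt(2)}))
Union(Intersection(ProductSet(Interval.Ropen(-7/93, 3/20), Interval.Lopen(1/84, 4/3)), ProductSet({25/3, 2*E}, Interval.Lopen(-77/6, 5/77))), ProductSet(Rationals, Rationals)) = ProductSet(Rationals, Rationals)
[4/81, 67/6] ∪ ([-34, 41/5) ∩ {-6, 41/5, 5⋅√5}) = {-6} ∪ [4/81, 67/6]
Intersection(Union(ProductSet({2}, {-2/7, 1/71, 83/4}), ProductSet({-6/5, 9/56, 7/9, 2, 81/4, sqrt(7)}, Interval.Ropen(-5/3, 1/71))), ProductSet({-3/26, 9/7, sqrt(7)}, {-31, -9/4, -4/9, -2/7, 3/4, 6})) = ProductSet({sqrt(7)}, {-4/9, -2/7})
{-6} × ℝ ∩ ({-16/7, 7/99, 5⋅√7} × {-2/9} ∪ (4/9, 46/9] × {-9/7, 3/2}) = ∅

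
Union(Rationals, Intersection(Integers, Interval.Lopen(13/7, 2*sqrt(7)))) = Union(Range(2, 6, 1), Rationals)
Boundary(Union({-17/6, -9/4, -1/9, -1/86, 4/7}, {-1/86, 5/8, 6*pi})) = {-17/6, -9/4, -1/9, -1/86, 4/7, 5/8, 6*pi}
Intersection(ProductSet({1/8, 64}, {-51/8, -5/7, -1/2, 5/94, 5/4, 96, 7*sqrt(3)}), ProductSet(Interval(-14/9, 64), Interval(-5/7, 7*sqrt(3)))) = ProductSet({1/8, 64}, {-5/7, -1/2, 5/94, 5/4, 7*sqrt(3)})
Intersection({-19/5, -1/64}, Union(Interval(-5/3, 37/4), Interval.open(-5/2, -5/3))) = {-1/64}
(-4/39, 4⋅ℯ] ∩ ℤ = {0, 1, …, 10}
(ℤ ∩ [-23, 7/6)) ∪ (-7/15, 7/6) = {-23, -22, …, 1} ∪ (-7/15, 7/6)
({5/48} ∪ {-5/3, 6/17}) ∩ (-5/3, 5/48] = {5/48}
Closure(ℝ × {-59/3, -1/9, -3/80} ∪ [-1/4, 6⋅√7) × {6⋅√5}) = (ℝ × {-59/3, -1/9, -3/80}) ∪ ([-1/4, 6⋅√7] × {6⋅√5})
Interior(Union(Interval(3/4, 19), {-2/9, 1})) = Interval.open(3/4, 19)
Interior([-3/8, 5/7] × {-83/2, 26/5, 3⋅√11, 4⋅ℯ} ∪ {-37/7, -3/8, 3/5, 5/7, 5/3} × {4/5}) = ∅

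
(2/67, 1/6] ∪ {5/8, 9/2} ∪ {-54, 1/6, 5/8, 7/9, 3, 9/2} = {-54, 5/8, 7/9, 3, 9/2} ∪ (2/67, 1/6]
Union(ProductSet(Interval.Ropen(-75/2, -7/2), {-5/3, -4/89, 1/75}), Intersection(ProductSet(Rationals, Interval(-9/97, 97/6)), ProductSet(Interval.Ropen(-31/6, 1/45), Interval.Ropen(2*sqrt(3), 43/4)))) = Union(ProductSet(Intersection(Interval.Ropen(-31/6, 1/45), Rationals), Interval.Ropen(2*sqrt(3), 43/4)), ProductSet(Interval.Ropen(-75/2, -7/2), {-5/3, -4/89, 1/75}))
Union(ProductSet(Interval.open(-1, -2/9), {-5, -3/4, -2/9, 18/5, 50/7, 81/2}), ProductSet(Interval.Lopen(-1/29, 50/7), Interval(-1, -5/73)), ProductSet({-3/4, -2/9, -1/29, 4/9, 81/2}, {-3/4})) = Union(ProductSet({-3/4, -2/9, -1/29, 4/9, 81/2}, {-3/4}), ProductSet(Interval.open(-1, -2/9), {-5, -3/4, -2/9, 18/5, 50/7, 81/2}), ProductSet(Interval.Lopen(-1/29, 50/7), Interval(-1, -5/73)))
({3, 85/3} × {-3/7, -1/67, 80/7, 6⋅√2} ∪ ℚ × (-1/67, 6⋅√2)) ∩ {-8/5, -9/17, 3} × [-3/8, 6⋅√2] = ({3} × {-1/67, 6⋅√2}) ∪ ({-8/5, -9/17, 3} × (-1/67, 6⋅√2))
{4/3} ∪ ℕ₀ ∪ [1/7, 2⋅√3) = ℕ₀ ∪ [1/7, 2⋅√3)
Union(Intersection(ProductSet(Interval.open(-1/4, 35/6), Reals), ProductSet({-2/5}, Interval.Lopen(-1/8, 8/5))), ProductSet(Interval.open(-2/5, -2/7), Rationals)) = ProductSet(Interval.open(-2/5, -2/7), Rationals)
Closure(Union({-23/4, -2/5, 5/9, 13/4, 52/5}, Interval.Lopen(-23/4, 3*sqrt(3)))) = Union({52/5}, Interval(-23/4, 3*sqrt(3)))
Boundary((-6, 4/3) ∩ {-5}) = {-5}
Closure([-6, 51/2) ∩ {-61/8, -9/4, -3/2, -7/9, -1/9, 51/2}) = {-9/4, -3/2, -7/9, -1/9}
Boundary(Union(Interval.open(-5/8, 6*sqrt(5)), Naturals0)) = Union(Complement(Naturals0, Interval.open(-5/8, 6*sqrt(5))), {-5/8, 6*sqrt(5)})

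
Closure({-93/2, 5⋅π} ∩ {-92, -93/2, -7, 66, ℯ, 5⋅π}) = {-93/2, 5⋅π}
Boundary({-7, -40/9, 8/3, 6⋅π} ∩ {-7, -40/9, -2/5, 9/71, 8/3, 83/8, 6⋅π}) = {-7, -40/9, 8/3, 6⋅π}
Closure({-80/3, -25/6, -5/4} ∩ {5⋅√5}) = ∅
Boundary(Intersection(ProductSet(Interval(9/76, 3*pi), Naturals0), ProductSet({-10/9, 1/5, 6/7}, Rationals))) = ProductSet({1/5, 6/7}, Naturals0)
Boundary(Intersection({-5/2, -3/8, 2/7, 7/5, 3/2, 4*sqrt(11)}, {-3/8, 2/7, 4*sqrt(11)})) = {-3/8, 2/7, 4*sqrt(11)}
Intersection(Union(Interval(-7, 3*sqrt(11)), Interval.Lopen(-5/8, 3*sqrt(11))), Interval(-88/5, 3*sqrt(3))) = Interval(-7, 3*sqrt(3))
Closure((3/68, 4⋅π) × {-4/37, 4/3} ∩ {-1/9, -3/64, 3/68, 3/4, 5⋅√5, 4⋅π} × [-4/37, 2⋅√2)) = {3/4, 5⋅√5} × {-4/37, 4/3}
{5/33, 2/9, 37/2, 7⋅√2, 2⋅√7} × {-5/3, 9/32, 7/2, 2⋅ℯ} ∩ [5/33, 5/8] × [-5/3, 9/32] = {5/33, 2/9} × {-5/3, 9/32}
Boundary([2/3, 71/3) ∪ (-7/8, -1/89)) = {-7/8, -1/89, 2/3, 71/3}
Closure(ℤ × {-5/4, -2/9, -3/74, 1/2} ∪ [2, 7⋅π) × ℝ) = (ℤ × {-5/4, -2/9, -3/74, 1/2}) ∪ ([2, 7⋅π] × ℝ)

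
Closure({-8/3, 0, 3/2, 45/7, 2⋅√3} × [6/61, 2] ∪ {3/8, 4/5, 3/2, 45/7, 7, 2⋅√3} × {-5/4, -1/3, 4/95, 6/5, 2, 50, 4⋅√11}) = ({-8/3, 0, 3/2, 45/7, 2⋅√3} × [6/61, 2]) ∪ ({3/8, 4/5, 3/2, 45/7, 7, 2⋅√3} × {-5/4, -1/3, 4/95, 6/5, 2, 50, 4⋅√11})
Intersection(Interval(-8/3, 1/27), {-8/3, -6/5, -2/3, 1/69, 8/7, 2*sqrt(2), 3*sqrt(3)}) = {-8/3, -6/5, -2/3, 1/69}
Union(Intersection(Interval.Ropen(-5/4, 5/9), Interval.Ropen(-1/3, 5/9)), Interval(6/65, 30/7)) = Interval(-1/3, 30/7)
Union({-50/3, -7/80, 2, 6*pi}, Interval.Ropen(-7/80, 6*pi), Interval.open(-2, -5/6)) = Union({-50/3}, Interval.open(-2, -5/6), Interval(-7/80, 6*pi))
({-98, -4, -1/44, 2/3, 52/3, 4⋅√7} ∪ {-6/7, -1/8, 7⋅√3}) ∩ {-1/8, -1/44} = {-1/8, -1/44}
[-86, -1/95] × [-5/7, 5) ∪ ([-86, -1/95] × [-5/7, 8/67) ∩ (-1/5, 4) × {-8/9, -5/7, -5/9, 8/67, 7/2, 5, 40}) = [-86, -1/95] × [-5/7, 5)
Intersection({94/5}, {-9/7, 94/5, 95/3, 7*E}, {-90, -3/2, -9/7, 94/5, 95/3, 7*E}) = {94/5}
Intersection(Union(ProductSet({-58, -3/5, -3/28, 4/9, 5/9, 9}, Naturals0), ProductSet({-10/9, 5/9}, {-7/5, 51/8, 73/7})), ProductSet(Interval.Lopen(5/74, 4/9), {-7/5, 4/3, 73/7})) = EmptySet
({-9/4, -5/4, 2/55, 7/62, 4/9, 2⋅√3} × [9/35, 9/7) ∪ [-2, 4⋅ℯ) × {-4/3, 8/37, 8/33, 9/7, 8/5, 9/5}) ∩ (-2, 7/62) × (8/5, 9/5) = ∅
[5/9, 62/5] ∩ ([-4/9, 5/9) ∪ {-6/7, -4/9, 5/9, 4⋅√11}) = {5/9}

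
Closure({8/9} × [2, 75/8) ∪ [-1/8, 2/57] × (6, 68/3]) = ({8/9} × [2, 75/8]) ∪ ([-1/8, 2/57] × [6, 68/3])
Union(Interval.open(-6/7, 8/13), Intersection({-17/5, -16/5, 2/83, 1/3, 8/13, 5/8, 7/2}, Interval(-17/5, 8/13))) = Union({-17/5, -16/5}, Interval.Lopen(-6/7, 8/13))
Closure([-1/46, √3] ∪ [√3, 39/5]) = [-1/46, 39/5]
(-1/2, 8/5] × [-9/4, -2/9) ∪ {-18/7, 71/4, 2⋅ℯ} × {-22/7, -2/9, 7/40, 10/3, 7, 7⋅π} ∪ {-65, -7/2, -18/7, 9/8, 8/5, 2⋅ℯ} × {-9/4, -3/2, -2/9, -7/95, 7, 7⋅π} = ((-1/2, 8/5] × [-9/4, -2/9)) ∪ ({-18/7, 71/4, 2⋅ℯ} × {-22/7, -2/9, 7/40, 10/3, 7, 7⋅π}) ∪ ({-65, -7/2, -18/7, 9/8, 8/5, 2⋅ℯ} × {-9/4, -3/2, -2/9, -7/95, 7, 7⋅π})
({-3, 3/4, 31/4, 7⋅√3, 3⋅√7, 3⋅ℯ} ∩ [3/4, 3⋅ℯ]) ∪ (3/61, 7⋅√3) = (3/61, 7⋅√3)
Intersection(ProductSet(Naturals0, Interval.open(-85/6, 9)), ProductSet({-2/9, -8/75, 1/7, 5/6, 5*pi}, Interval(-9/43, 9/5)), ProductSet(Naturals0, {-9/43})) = EmptySet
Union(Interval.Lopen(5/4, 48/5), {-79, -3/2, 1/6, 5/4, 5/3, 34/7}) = Union({-79, -3/2, 1/6}, Interval(5/4, 48/5))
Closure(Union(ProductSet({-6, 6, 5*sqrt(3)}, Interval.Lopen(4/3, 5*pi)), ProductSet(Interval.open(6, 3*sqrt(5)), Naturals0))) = Union(ProductSet({-6, 6, 5*sqrt(3)}, Interval(4/3, 5*pi)), ProductSet(Interval(6, 3*sqrt(5)), Naturals0))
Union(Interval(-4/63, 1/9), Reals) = Interval(-oo, oo)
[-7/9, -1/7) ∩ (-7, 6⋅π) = [-7/9, -1/7)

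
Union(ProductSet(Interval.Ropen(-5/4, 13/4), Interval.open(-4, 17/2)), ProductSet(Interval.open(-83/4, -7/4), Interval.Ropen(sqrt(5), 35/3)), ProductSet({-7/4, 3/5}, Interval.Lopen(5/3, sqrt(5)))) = Union(ProductSet({-7/4, 3/5}, Interval.Lopen(5/3, sqrt(5))), ProductSet(Interval.open(-83/4, -7/4), Interval.Ropen(sqrt(5), 35/3)), ProductSet(Interval.Ropen(-5/4, 13/4), Interval.open(-4, 17/2)))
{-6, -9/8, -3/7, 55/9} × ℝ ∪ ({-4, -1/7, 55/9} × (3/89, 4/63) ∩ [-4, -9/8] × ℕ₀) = {-6, -9/8, -3/7, 55/9} × ℝ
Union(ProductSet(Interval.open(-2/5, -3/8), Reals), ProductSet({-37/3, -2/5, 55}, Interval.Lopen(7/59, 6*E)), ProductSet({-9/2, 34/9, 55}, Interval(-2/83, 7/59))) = Union(ProductSet({-37/3, -2/5, 55}, Interval.Lopen(7/59, 6*E)), ProductSet({-9/2, 34/9, 55}, Interval(-2/83, 7/59)), ProductSet(Interval.open(-2/5, -3/8), Reals))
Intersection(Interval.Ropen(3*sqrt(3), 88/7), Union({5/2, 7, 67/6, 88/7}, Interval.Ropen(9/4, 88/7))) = Interval.Ropen(3*sqrt(3), 88/7)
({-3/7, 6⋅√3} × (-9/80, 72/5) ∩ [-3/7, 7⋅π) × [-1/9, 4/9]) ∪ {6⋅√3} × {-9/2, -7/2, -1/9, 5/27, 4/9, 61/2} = ({-3/7, 6⋅√3} × [-1/9, 4/9]) ∪ ({6⋅√3} × {-9/2, -7/2, -1/9, 5/27, 4/9, 61/2})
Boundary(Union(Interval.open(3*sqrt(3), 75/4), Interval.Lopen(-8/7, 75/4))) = {-8/7, 75/4}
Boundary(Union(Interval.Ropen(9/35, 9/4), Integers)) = Union(Complement(Integers, Interval.open(9/35, 9/4)), {9/35, 9/4})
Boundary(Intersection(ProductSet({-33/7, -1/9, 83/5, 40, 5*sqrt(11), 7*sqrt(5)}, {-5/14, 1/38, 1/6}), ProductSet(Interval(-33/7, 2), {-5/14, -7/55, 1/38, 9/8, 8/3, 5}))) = ProductSet({-33/7, -1/9}, {-5/14, 1/38})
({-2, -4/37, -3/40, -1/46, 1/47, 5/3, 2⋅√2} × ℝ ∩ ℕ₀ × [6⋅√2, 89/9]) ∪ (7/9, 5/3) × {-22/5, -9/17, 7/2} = (7/9, 5/3) × {-22/5, -9/17, 7/2}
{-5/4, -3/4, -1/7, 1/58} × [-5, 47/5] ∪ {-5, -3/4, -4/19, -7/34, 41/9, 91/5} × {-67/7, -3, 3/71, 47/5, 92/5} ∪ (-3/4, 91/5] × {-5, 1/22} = ((-3/4, 91/5] × {-5, 1/22}) ∪ ({-5/4, -3/4, -1/7, 1/58} × [-5, 47/5]) ∪ ({-5, -3/4, -4/19, -7/34, 41/9, 91/5} × {-67/7, -3, 3/71, 47/5, 92/5})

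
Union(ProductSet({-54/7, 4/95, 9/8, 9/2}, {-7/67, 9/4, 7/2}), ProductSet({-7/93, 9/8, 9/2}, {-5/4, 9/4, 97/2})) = Union(ProductSet({-7/93, 9/8, 9/2}, {-5/4, 9/4, 97/2}), ProductSet({-54/7, 4/95, 9/8, 9/2}, {-7/67, 9/4, 7/2}))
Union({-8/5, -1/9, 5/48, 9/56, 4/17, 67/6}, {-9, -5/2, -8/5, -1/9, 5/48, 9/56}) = {-9, -5/2, -8/5, -1/9, 5/48, 9/56, 4/17, 67/6}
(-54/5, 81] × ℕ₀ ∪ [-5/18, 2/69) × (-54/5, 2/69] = ((-54/5, 81] × ℕ₀) ∪ ([-5/18, 2/69) × (-54/5, 2/69])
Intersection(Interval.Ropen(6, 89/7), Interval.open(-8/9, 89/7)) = Interval.Ropen(6, 89/7)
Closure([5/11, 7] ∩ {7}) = {7}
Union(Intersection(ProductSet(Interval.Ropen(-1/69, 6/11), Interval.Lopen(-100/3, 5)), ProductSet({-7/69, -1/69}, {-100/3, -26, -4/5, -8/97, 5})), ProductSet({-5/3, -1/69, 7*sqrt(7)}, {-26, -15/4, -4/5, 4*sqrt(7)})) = Union(ProductSet({-1/69}, {-26, -4/5, -8/97, 5}), ProductSet({-5/3, -1/69, 7*sqrt(7)}, {-26, -15/4, -4/5, 4*sqrt(7)}))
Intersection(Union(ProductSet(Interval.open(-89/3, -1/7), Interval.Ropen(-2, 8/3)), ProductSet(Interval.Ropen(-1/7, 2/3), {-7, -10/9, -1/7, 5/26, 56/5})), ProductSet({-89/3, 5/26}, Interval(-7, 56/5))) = ProductSet({5/26}, {-7, -10/9, -1/7, 5/26, 56/5})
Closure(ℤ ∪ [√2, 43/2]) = ℤ ∪ [√2, 43/2]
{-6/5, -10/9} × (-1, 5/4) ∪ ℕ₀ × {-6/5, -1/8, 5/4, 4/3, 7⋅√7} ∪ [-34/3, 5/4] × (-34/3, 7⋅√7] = (ℕ₀ × {-6/5, -1/8, 5/4, 4/3, 7⋅√7}) ∪ ([-34/3, 5/4] × (-34/3, 7⋅√7])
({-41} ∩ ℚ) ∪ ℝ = ℝ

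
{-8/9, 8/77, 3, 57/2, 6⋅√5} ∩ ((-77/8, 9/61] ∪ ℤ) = {-8/9, 8/77, 3}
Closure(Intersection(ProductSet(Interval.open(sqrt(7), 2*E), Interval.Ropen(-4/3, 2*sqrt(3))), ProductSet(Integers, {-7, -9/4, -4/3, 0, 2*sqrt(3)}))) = ProductSet(Range(3, 6, 1), {-4/3, 0})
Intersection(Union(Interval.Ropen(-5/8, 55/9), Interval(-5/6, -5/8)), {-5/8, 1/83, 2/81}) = {-5/8, 1/83, 2/81}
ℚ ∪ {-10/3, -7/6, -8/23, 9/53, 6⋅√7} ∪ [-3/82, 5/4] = ℚ ∪ [-3/82, 5/4] ∪ {6⋅√7}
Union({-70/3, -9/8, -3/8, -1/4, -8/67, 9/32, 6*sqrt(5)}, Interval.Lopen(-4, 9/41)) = Union({-70/3, 9/32, 6*sqrt(5)}, Interval.Lopen(-4, 9/41))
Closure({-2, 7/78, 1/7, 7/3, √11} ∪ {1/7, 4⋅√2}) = {-2, 7/78, 1/7, 7/3, √11, 4⋅√2}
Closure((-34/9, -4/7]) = [-34/9, -4/7]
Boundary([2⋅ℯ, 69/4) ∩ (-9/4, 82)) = {69/4, 2⋅ℯ}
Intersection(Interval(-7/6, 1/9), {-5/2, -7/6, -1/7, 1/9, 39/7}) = {-7/6, -1/7, 1/9}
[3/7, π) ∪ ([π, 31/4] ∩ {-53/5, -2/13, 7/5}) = [3/7, π)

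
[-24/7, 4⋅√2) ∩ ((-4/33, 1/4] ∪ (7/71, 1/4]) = (-4/33, 1/4]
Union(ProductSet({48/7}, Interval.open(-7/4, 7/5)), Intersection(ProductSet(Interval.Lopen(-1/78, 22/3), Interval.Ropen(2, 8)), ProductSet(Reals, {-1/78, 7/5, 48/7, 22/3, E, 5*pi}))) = Union(ProductSet({48/7}, Interval.open(-7/4, 7/5)), ProductSet(Interval.Lopen(-1/78, 22/3), {48/7, 22/3, E}))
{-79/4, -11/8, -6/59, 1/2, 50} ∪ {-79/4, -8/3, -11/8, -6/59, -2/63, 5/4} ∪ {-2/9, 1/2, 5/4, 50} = {-79/4, -8/3, -11/8, -2/9, -6/59, -2/63, 1/2, 5/4, 50}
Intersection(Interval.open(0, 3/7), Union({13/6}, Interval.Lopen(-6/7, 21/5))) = Interval.open(0, 3/7)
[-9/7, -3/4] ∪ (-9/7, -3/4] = [-9/7, -3/4]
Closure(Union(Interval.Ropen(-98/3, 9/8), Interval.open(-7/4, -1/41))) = Interval(-98/3, 9/8)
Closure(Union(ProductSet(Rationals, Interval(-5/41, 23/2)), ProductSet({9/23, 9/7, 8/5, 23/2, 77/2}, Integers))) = Union(ProductSet({9/23, 9/7, 8/5, 23/2, 77/2}, Integers), ProductSet(Reals, Interval(-5/41, 23/2)))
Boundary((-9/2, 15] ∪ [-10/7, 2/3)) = {-9/2, 15}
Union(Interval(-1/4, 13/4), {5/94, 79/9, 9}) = Union({79/9, 9}, Interval(-1/4, 13/4))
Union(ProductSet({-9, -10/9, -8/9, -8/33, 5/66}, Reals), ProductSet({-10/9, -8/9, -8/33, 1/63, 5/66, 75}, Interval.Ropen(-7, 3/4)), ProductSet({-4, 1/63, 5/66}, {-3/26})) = Union(ProductSet({-4, 1/63, 5/66}, {-3/26}), ProductSet({-9, -10/9, -8/9, -8/33, 5/66}, Reals), ProductSet({-10/9, -8/9, -8/33, 1/63, 5/66, 75}, Interval.Ropen(-7, 3/4)))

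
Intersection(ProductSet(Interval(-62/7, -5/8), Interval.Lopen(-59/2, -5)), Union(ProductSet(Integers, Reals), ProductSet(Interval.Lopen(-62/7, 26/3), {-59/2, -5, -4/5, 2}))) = Union(ProductSet(Interval.Lopen(-62/7, -5/8), {-5}), ProductSet(Range(-8, 0, 1), Interval.Lopen(-59/2, -5)))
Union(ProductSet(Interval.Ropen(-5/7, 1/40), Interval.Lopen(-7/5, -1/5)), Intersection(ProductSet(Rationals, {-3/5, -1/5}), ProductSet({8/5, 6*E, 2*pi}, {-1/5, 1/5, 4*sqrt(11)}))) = Union(ProductSet({8/5}, {-1/5}), ProductSet(Interval.Ropen(-5/7, 1/40), Interval.Lopen(-7/5, -1/5)))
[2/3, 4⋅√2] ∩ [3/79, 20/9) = [2/3, 20/9)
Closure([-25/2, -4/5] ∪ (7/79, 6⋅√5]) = [-25/2, -4/5] ∪ [7/79, 6⋅√5]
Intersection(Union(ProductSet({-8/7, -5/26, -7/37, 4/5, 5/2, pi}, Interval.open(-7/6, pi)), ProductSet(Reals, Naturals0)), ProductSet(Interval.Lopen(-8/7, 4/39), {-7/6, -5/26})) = ProductSet({-5/26, -7/37}, {-5/26})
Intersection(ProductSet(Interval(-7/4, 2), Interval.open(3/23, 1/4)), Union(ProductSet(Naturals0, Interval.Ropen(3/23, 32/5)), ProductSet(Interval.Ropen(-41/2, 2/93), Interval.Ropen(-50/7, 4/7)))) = ProductSet(Union(Interval.Ropen(-7/4, 2/93), Range(0, 3, 1)), Interval.open(3/23, 1/4))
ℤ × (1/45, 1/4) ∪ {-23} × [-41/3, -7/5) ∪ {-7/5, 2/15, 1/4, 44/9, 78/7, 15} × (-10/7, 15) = (ℤ × (1/45, 1/4)) ∪ ({-23} × [-41/3, -7/5)) ∪ ({-7/5, 2/15, 1/4, 44/9, 78/7, 15} × (-10/7, 15))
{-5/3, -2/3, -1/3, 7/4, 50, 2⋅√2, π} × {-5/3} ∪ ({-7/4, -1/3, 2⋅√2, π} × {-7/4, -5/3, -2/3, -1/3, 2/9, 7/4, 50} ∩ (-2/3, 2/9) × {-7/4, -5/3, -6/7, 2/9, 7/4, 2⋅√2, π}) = ({-1/3} × {-7/4, -5/3, 2/9, 7/4}) ∪ ({-5/3, -2/3, -1/3, 7/4, 50, 2⋅√2, π} × {-5/3})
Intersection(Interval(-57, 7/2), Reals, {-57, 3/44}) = {-57, 3/44}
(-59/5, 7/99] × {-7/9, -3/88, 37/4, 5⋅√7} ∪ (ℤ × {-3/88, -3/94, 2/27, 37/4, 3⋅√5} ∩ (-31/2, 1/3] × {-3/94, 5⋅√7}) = ({-15, -14, …, 0} × {-3/94}) ∪ ((-59/5, 7/99] × {-7/9, -3/88, 37/4, 5⋅√7})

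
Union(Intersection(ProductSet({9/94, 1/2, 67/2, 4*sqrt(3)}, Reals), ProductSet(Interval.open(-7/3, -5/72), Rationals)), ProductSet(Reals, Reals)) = ProductSet(Reals, Reals)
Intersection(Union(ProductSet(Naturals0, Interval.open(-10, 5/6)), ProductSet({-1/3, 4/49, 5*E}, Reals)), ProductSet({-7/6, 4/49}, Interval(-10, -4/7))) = ProductSet({4/49}, Interval(-10, -4/7))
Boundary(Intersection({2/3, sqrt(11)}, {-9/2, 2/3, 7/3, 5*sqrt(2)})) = {2/3}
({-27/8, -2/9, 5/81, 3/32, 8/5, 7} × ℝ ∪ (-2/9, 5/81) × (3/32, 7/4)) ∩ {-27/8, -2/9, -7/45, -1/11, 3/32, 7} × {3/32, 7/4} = {-27/8, -2/9, 3/32, 7} × {3/32, 7/4}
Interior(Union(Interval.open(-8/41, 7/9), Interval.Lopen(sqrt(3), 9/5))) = Union(Interval.open(-8/41, 7/9), Interval.open(sqrt(3), 9/5))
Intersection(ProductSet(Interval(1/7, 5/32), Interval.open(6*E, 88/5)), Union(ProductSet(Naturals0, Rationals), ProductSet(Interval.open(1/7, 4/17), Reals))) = ProductSet(Interval.Lopen(1/7, 5/32), Interval.open(6*E, 88/5))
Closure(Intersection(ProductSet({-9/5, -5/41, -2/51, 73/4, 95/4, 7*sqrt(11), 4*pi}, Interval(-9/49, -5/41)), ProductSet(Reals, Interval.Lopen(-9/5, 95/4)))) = ProductSet({-9/5, -5/41, -2/51, 73/4, 95/4, 7*sqrt(11), 4*pi}, Interval(-9/49, -5/41))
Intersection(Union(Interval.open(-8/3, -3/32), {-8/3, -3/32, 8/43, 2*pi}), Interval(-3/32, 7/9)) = {-3/32, 8/43}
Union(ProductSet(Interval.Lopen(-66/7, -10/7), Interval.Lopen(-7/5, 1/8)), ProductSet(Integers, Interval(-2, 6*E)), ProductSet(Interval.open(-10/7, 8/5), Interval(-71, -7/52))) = Union(ProductSet(Integers, Interval(-2, 6*E)), ProductSet(Interval.Lopen(-66/7, -10/7), Interval.Lopen(-7/5, 1/8)), ProductSet(Interval.open(-10/7, 8/5), Interval(-71, -7/52)))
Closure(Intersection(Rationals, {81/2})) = {81/2}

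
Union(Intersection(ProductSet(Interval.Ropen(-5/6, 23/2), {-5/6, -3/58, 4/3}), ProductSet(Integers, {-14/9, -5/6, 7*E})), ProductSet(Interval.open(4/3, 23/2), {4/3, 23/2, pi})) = Union(ProductSet(Interval.open(4/3, 23/2), {4/3, 23/2, pi}), ProductSet(Range(0, 12, 1), {-5/6}))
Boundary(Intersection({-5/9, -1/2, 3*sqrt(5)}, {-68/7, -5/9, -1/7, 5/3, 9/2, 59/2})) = {-5/9}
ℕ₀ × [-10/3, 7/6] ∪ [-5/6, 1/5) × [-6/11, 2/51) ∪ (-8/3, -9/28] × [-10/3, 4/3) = (ℕ₀ × [-10/3, 7/6]) ∪ ((-8/3, -9/28] × [-10/3, 4/3)) ∪ ([-5/6, 1/5) × [-6/11, 2/51))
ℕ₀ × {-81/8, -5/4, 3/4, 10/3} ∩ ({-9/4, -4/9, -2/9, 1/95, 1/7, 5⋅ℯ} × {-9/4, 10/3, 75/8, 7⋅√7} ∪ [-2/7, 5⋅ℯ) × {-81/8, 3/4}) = {0, 1, …, 13} × {-81/8, 3/4}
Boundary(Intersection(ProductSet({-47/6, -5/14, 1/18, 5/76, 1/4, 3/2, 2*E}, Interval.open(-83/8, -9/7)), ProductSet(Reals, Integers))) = ProductSet({-47/6, -5/14, 1/18, 5/76, 1/4, 3/2, 2*E}, Range(-10, -1, 1))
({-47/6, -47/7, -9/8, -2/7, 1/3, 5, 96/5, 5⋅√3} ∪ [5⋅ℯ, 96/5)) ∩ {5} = {5}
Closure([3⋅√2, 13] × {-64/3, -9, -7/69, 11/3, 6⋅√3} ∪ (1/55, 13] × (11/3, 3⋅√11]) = ({1/55, 13} × [11/3, 3⋅√11]) ∪ ([1/55, 13] × {11/3, 3⋅√11}) ∪ ((1/55, 13] × (11/3, 3⋅√11]) ∪ ([3⋅√2, 13] × {-64/3, -9, -7/69, 11/3, 6⋅√3})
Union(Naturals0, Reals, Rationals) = Reals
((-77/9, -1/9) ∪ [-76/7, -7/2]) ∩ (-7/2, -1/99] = (-7/2, -1/9)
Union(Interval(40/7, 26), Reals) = Interval(-oo, oo)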